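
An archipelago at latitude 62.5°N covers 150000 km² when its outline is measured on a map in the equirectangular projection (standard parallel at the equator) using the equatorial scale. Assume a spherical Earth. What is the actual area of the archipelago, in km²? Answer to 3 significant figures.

69300 km²

Plate carrée maps x = Rλ, y = Rφ. The meridian scale is h = 1 and the parallel scale is k = 1/cos φ = sec φ.
Areal scale = h·k = 1 × sec φ; at 62.5°, h = 1.000, k = 2.166, so h·k = 2.166.
True area = apparent / (areal scale) = 150000 / 2.166 ≈ 69300 km².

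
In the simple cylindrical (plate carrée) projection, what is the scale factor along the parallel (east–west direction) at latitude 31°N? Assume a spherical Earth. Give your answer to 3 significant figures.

1.17

In the plate carrée (x = Rλ, y = Rφ), meridians are true-scale (h = 1) and parallels are stretched by k = sec φ.
k = 1/cos 31° = 1/0.8572 = 1.167.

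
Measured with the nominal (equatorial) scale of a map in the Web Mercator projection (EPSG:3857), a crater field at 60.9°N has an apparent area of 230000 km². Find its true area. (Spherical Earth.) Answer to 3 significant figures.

54400 km²

For Mercator, h = k = sec φ (a conformal cylindrical projection has a single point scale, 1/cos φ).
Areal scale = k² = sec²φ = 1/cos²(60.9°) = 1/0.4863² = 4.228.
True area = apparent / (areal scale) = 230000 / 4.228 ≈ 54400 km².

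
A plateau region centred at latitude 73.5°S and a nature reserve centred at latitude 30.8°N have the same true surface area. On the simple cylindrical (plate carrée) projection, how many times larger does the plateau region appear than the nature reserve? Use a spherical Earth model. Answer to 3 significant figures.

Plate carrée maps x = Rλ, y = Rφ. The meridian scale is h = 1 and the parallel scale is k = 1/cos φ = sec φ.
Areal scale at 73.5°: h·k = 1.000 × 3.521 = 3.521.
Areal scale at 30.8°: h·k = 1.000 × 1.164 = 1.164.
Ratio = 3.521/1.164 ≈ 3.02.

3.02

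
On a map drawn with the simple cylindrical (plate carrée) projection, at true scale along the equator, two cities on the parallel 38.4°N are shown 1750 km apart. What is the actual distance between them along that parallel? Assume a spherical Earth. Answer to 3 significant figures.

Plate carrée maps x = Rλ, y = Rφ. The meridian scale is h = 1 and the parallel scale is k = 1/cos φ = sec φ.
Along the parallel at 38.4°, map distances are exaggerated by k = sec 38.4° = 1.276.
True distance = 1750 / 1.276 = 1750 × cos 38.4° ≈ 1370 km.

1370 km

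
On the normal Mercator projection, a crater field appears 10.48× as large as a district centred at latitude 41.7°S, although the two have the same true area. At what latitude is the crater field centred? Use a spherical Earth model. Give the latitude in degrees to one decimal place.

For equal true areas on Mercator, apparent areas scale as sec²φ, so the ratio is cos²φ₂ / cos²φ₁.
cos²φ₂ / cos²φ₁ = 10.48  ⇒  cos φ₁ = cos 41.7° / √10.48 = 0.7466/3.237 = 0.2306.
φ₁ = arccos(0.2306) ≈ 76.7°.

76.7°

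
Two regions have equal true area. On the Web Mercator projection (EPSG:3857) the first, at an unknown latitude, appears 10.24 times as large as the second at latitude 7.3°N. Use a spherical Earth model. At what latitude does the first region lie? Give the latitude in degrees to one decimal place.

Mercator areal scale is sec²φ, so apparent-area ratio = sec²φ₁ / sec²φ₂ = cos²φ₂ / cos²φ₁.
cos²φ₂ / cos²φ₁ = 10.24  ⇒  cos φ₁ = cos 7.3° / √10.24 = 0.9919/3.200 = 0.3100.
φ₁ = arccos(0.3100) ≈ 71.9°.

71.9°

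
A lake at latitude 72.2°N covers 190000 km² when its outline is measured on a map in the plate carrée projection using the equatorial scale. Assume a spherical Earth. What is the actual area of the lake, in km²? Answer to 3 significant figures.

58100 km²

For the equirectangular projection with φ₀ = 0 (plate carrée), h = 1 along meridians and k = sec φ along parallels.
Areal scale = h·k = 1 × sec φ; at 72.2°, h = 1.000, k = 3.271, so h·k = 3.271.
True area = apparent / (areal scale) = 190000 / 3.271 ≈ 58100 km².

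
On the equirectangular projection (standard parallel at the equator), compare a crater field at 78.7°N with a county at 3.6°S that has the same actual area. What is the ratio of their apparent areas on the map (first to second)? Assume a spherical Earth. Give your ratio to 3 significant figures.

5.09

In the plate carrée (x = Rλ, y = Rφ), meridians are true-scale (h = 1) and parallels are stretched by k = sec φ.
Areal scale at 78.7°: h·k = 1.000 × 5.103 = 5.103.
Areal scale at 3.6°: h·k = 1.000 × 1.002 = 1.002.
Ratio = 5.103/1.002 ≈ 5.09.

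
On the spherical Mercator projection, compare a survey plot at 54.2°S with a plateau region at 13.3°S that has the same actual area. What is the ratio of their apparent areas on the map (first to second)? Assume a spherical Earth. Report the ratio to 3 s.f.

2.77

Mercator areal scale is sec²φ.
At 54.2°: sec²(54.2°) = 1/0.5850² = 2.922.
At 13.3°: sec²(13.3°) = 1/0.9732² = 1.056.
Ratio = 2.922/1.056 = cos²(13.3°)/cos²(54.2°) ≈ 2.77.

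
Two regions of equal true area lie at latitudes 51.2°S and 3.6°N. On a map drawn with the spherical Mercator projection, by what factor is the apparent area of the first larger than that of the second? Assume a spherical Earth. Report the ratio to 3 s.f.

Mercator is conformal with k = sec φ, so areal scale = k² = sec²φ.
At 51.2°: sec²(51.2°) = 1/0.6266² = 2.547.
At 3.6°: sec²(3.6°) = 1/0.9980² = 1.004.
Ratio = 2.547/1.004 = cos²(3.6°)/cos²(51.2°) ≈ 2.54.

2.54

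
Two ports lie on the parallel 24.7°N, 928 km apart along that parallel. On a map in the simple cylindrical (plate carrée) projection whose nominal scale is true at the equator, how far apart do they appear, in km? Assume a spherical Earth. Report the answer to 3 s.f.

1020 km

Plate carrée maps x = Rλ, y = Rφ. The meridian scale is h = 1 and the parallel scale is k = 1/cos φ = sec φ.
Along the parallel, k = sec 24.7° = 1/0.9085 = 1.101.
Map distance = 928 × 1.101 ≈ 1020 km.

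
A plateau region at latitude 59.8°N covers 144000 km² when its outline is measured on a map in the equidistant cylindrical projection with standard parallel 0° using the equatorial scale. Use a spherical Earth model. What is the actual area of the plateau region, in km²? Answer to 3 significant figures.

For the equirectangular projection with φ₀ = 0 (plate carrée), h = 1 along meridians and k = sec φ along parallels.
Areal scale = h·k = 1 × sec φ; at 59.8°, h = 1.000, k = 1.988, so h·k = 1.988.
True area = apparent / (areal scale) = 144000 / 1.988 ≈ 72400 km².

72400 km²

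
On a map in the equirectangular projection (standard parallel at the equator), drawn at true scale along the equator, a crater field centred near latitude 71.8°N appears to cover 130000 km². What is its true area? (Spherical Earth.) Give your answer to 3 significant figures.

In the plate carrée (x = Rλ, y = Rφ), meridians are true-scale (h = 1) and parallels are stretched by k = sec φ.
Areal scale = h·k = 1 × sec φ; at 71.8°, h = 1.000, k = 3.202, so h·k = 3.202.
True area = apparent / (areal scale) = 130000 / 3.202 ≈ 40600 km².

40600 km²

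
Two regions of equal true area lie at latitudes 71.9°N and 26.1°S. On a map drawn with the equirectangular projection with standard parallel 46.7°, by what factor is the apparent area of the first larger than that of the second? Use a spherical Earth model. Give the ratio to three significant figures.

2.89

With standard parallel φ₀ = 46.7°, the equirectangular projection gives x = Rλ cos φ₀, y = Rφ, so h = 1 and k = cos 46.7° / cos φ.
Areal scale at 71.9°: h·k = 1.000 × 2.208 = 2.208.
Areal scale at 26.1°: h·k = 1.000 × 0.7637 = 0.7637.
Ratio = 2.208/0.7637 ≈ 2.89.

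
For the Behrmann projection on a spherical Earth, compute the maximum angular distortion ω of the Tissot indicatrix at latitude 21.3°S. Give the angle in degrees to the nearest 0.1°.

The Behrmann projection is cylindrical equal-area with φ₀ = 30°. A cylindrical equal-area projection with standard parallel φ₀ has meridian scale h = cos φ / cos φ₀ and parallel scale k = cos φ₀ / cos φ (so areas are preserved, h·k = 1).
At 21.3°: h = 1.076, k = 0.9295; principal scales a = 1.076, b = 0.9295.
sin(ω/2) = (a − b)/(a + b) = 0.1463/2.005 = 0.07296, so ω = 2 arcsin(0.07296) ≈ 8.4°.

8.4°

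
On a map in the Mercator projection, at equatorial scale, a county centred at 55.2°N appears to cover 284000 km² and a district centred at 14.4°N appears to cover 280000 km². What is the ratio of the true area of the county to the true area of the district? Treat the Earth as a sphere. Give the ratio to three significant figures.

0.352

Mercator's areal exaggeration is sec²φ; hence true area = (apparent area) · cos²φ.
True area of county: 284000 × cos²(55.2°) = 284000 × 0.3257 = 92500 km².
True area of district: 280000 × cos²(14.4°) = 280000 × 0.9382 = 262700 km².
Ratio = 92500 / 262700 ≈ 0.352.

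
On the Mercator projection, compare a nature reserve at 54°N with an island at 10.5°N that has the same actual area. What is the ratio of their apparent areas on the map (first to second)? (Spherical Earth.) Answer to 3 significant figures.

Mercator is conformal with k = sec φ, so areal scale = k² = sec²φ.
At 54°: sec²(54°) = 1/0.5878² = 2.894.
At 10.5°: sec²(10.5°) = 1/0.9833² = 1.034.
Ratio = 2.894/1.034 = cos²(10.5°)/cos²(54°) ≈ 2.80.

2.80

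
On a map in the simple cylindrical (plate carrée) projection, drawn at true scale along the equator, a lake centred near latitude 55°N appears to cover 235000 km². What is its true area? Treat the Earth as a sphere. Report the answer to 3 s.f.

135000 km²

For the equirectangular projection with φ₀ = 0 (plate carrée), h = 1 along meridians and k = sec φ along parallels.
Areal scale = h·k = 1 × sec φ; at 55°, h = 1.000, k = 1.743, so h·k = 1.743.
True area = apparent / (areal scale) = 235000 / 1.743 ≈ 135000 km².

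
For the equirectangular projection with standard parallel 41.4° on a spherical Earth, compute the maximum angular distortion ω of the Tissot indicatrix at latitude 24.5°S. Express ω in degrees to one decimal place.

11.1°

In the equirectangular projection with standard parallel φ₀ = 41.4° (x = Rλ cos φ₀, y = Rφ), meridians are true-scale (h = 1) and the parallel scale is k = cos φ₀ / cos φ.
At 24.5°: h = 1.000, k = 0.8243; principal scales a = 1.000, b = 0.8243.
sin(ω/2) = (a − b)/(a + b) = 0.1757/1.824 = 0.09629, so ω = 2 arcsin(0.09629) ≈ 11.1°.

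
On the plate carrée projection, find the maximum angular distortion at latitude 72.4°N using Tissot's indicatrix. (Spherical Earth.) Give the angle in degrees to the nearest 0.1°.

64.8°

In the plate carrée (x = Rλ, y = Rφ), meridians are true-scale (h = 1) and parallels are stretched by k = sec φ.
At 72.4°: h = 1.000, k = 3.307; principal scales a = 3.307, b = 1.000.
sin(ω/2) = (a − b)/(a + b) = 2.307/4.307 = 0.5357, so ω = 2 arcsin(0.5357) ≈ 64.8°.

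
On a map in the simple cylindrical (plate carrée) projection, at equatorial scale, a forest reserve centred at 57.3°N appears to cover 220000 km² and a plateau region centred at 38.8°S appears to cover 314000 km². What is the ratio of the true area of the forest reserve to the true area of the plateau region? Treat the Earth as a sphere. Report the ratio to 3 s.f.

0.486

On the plate carrée, areal scale = h·k = 1 × sec φ, so true area = apparent × cos φ.
True area of forest reserve: 220000 × cos(57.3°) = 220000 × 0.5402 = 118900 km².
True area of plateau region: 314000 × cos(38.8°) = 314000 × 0.7793 = 244700 km².
Ratio = 118900 / 244700 ≈ 0.486.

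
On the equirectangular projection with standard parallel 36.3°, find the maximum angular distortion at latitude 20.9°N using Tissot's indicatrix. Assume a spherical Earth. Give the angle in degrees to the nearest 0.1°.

With standard parallel φ₀ = 36.3°, the equirectangular projection gives x = Rλ cos φ₀, y = Rφ, so h = 1 and k = cos 36.3° / cos φ.
At 20.9°: h = 1.000, k = 0.8627; principal scales a = 1.000, b = 0.8627.
sin(ω/2) = (a − b)/(a + b) = 0.1373/1.863 = 0.07372, so ω = 2 arcsin(0.07372) ≈ 8.5°.

8.5°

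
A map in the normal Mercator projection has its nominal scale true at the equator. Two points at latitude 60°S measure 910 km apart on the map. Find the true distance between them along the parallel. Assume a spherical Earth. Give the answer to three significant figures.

Mercator is conformal, so the point scale is isotropic: h = k = sec φ = 1/cos φ.
Along the parallel at 60°, map distances are exaggerated by k = sec 60° = 2.000.
True distance = 910 / 2.000 = 910 × cos 60° ≈ 455 km.

455 km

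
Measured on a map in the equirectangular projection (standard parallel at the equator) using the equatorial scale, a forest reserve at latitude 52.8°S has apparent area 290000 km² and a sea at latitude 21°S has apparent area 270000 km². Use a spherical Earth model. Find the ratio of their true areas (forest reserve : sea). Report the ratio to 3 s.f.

Plate carrée has h = 1 and k = sec φ, giving areal scale sec φ; true area = (apparent area) · cos φ.
True area of forest reserve: 290000 × cos(52.8°) = 290000 × 0.6046 = 175300 km².
True area of sea: 270000 × cos(21°) = 270000 × 0.9336 = 252100 km².
Ratio = 175300 / 252100 ≈ 0.696.

0.696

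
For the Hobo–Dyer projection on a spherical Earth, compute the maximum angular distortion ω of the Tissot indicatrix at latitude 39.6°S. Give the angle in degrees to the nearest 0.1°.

Hobo–Dyer is a cylindrical equal-area projection with standard parallels at ±37.5°. Cylindrical equal-area (φ₀ = 37.5°): h = cos φ / cos 37.5° along meridians, k = cos 37.5° / cos φ along parallels; h·k = 1.
At 39.6°: h = 0.9712, k = 1.030; principal scales a = 1.030, b = 0.9712.
sin(ω/2) = (a − b)/(a + b) = 0.05843/2.001 = 0.02920, so ω = 2 arcsin(0.02920) ≈ 3.3°.

3.3°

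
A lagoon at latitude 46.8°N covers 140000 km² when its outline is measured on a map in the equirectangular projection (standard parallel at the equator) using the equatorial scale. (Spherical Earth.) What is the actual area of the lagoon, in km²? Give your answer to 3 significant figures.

Plate carrée maps x = Rλ, y = Rφ. The meridian scale is h = 1 and the parallel scale is k = 1/cos φ = sec φ.
Areal scale = h·k = 1 × sec φ; at 46.8°, h = 1.000, k = 1.461, so h·k = 1.461.
True area = apparent / (areal scale) = 140000 / 1.461 ≈ 95800 km².

95800 km²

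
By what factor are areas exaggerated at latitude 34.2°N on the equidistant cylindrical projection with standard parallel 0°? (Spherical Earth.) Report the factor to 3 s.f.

For the equirectangular projection with φ₀ = 0 (plate carrée), h = 1 along meridians and k = sec φ along parallels.
Areal scale = h·k = 1 × sec φ; at 34.2°, h = 1.000, k = 1.209, so h·k = 1.209.

1.21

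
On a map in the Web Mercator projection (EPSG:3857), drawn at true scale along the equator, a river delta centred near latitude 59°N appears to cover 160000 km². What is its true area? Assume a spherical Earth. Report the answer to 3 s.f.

42400 km²

The Mercator projection is conformal; its linear scale factor is the same in every direction and equals sec φ = 1/cos φ.
Areal scale = k² = sec²φ = 1/cos²(59°) = 1/0.5150² = 3.770.
True area = apparent / (areal scale) = 160000 / 3.770 ≈ 42400 km².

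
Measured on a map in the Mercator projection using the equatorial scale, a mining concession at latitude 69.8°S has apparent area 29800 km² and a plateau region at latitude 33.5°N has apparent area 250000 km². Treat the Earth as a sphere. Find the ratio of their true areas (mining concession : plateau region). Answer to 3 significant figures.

0.0204

On Mercator the areal scale is sec²φ, so true area = apparent × cos²φ.
True area of mining concession: 29800 × cos²(69.8°) = 29800 × 0.1192 = 3553 km².
True area of plateau region: 250000 × cos²(33.5°) = 250000 × 0.6954 = 173800 km².
Ratio = 3553 / 173800 ≈ 0.0204.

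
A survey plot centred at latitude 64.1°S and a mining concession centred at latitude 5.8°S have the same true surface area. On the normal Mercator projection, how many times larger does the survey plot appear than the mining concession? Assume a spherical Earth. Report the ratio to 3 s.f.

Mercator is conformal with k = sec φ, so areal scale = k² = sec²φ.
At 64.1°: sec²(64.1°) = 1/0.4368² = 5.241.
At 5.8°: sec²(5.8°) = 1/0.9949² = 1.010.
Ratio = 5.241/1.010 = cos²(5.8°)/cos²(64.1°) ≈ 5.19.

5.19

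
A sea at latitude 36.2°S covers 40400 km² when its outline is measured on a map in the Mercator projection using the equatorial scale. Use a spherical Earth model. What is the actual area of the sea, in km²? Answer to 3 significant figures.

26300 km²

The Mercator projection is conformal; its linear scale factor is the same in every direction and equals sec φ = 1/cos φ.
Areal scale = k² = sec²φ = 1/cos²(36.2°) = 1/0.8070² = 1.536.
True area = apparent / (areal scale) = 40400 / 1.536 ≈ 26300 km².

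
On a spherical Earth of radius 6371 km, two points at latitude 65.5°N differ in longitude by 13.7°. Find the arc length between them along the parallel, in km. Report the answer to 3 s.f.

Arc length along a parallel = R cos φ · Δλ (with Δλ in radians).
= 6371 × cos 65.5° × (13.7° × π/180) = 6371 × 0.4147 × 0.2391 ≈ 632 km.

632 km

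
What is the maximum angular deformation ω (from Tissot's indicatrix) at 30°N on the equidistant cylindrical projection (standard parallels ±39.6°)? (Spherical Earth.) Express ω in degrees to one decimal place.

In the equirectangular projection with standard parallel φ₀ = 39.6° (x = Rλ cos φ₀, y = Rφ), meridians are true-scale (h = 1) and the parallel scale is k = cos φ₀ / cos φ.
At 30°: h = 1.000, k = 0.8897; principal scales a = 1.000, b = 0.8897.
sin(ω/2) = (a − b)/(a + b) = 0.1103/1.890 = 0.05836, so ω = 2 arcsin(0.05836) ≈ 6.7°.

6.7°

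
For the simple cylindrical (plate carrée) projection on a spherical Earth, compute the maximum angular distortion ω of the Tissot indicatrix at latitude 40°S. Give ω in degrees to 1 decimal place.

15.2°

For the equirectangular projection with φ₀ = 0 (plate carrée), h = 1 along meridians and k = sec φ along parallels.
At 40°: h = 1.000, k = 1.305; principal scales a = 1.305, b = 1.000.
sin(ω/2) = (a − b)/(a + b) = 0.3054/2.305 = 0.1325, so ω = 2 arcsin(0.1325) ≈ 15.2°.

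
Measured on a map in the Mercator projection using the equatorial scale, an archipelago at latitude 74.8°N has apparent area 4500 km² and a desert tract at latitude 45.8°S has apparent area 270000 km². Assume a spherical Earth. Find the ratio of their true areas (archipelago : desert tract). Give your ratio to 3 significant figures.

Since Mercator area scale is 1/cos²φ, the true area equals the apparent area multiplied by cos²φ.
True area of archipelago: 4500 × cos²(74.8°) = 4500 × 0.06874 = 309.3 km².
True area of desert tract: 270000 × cos²(45.8°) = 270000 × 0.4860 = 131200 km².
Ratio = 309.3 / 131200 ≈ 0.00236.

0.00236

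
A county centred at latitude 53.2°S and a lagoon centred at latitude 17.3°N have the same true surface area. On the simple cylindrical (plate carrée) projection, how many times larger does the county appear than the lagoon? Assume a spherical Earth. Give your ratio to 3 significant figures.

1.59

Plate carrée maps x = Rλ, y = Rφ. The meridian scale is h = 1 and the parallel scale is k = 1/cos φ = sec φ.
Areal scale at 53.2°: h·k = 1.000 × 1.669 = 1.669.
Areal scale at 17.3°: h·k = 1.000 × 1.047 = 1.047.
Ratio = 1.669/1.047 ≈ 1.59.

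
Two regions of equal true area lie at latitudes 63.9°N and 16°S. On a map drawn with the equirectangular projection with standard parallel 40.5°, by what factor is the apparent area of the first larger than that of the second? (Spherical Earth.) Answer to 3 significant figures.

2.18

With standard parallel φ₀ = 40.5°, the equirectangular projection gives x = Rλ cos φ₀, y = Rφ, so h = 1 and k = cos 40.5° / cos φ.
Areal scale at 63.9°: h·k = 1.000 × 1.728 = 1.728.
Areal scale at 16°: h·k = 1.000 × 0.7910 = 0.7910.
Ratio = 1.728/0.7910 ≈ 2.18.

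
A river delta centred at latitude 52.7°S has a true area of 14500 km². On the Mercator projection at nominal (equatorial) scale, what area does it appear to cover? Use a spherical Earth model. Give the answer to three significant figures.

39500 km²

For Mercator, h = k = sec φ (a conformal cylindrical projection has a single point scale, 1/cos φ).
Areal scale = k² = sec²φ = 1/cos²(52.7°) = 1/0.6060² = 2.723.
Apparent area = 14500 × 2.723 ≈ 39500 km².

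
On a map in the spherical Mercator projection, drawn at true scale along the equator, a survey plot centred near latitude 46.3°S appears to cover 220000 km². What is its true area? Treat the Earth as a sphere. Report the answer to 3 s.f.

105000 km²

The Mercator projection is conformal; its linear scale factor is the same in every direction and equals sec φ = 1/cos φ.
Areal scale = k² = sec²φ = 1/cos²(46.3°) = 1/0.6909² = 2.095.
True area = apparent / (areal scale) = 220000 / 2.095 ≈ 105000 km².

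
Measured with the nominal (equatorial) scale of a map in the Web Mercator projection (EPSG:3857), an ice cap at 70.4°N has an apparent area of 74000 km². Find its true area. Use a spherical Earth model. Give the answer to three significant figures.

Mercator is conformal, so the point scale is isotropic: h = k = sec φ = 1/cos φ.
Areal scale = k² = sec²φ = 1/cos²(70.4°) = 1/0.3355² = 8.887.
True area = apparent / (areal scale) = 74000 / 8.887 ≈ 8330 km².

8330 km²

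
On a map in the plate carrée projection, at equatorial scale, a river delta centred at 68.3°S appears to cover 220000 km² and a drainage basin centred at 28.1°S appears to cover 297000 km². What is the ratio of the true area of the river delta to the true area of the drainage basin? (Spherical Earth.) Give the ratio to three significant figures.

0.310

Plate carrée has h = 1 and k = sec φ, giving areal scale sec φ; true area = (apparent area) · cos φ.
True area of river delta: 220000 × cos(68.3°) = 220000 × 0.3697 = 81340 km².
True area of drainage basin: 297000 × cos(28.1°) = 297000 × 0.8821 = 262000 km².
Ratio = 81340 / 262000 ≈ 0.310.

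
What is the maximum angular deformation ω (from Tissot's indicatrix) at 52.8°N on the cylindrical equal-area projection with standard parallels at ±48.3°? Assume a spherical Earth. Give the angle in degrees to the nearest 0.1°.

10.9°

A cylindrical equal-area projection with standard parallel φ₀ has meridian scale h = cos φ / cos φ₀ and parallel scale k = cos φ₀ / cos φ (so areas are preserved, h·k = 1).
At 52.8°: h = 0.9089, k = 1.100; principal scales a = 1.100, b = 0.9089.
sin(ω/2) = (a − b)/(a + b) = 0.1914/2.009 = 0.09528, so ω = 2 arcsin(0.09528) ≈ 10.9°.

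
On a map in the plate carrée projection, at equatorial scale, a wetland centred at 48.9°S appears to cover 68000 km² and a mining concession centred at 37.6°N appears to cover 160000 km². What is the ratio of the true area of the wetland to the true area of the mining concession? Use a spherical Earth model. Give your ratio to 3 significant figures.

On the plate carrée, areal scale = h·k = 1 × sec φ, so true area = apparent × cos φ.
True area of wetland: 68000 × cos(48.9°) = 68000 × 0.6574 = 44700 km².
True area of mining concession: 160000 × cos(37.6°) = 160000 × 0.7923 = 126800 km².
Ratio = 44700 / 126800 ≈ 0.353.

0.353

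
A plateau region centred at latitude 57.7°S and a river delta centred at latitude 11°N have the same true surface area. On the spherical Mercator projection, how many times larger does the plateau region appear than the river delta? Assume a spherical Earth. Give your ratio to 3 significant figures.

3.37

On Mercator, area is exaggerated by sec²φ = 1/cos²φ.
At 57.7°: sec²(57.7°) = 1/0.5344² = 3.502.
At 11°: sec²(11°) = 1/0.9816² = 1.038.
Ratio = 3.502/1.038 = cos²(11°)/cos²(57.7°) ≈ 3.37.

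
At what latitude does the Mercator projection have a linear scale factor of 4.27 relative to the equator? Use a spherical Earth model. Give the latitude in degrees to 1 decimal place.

Mercator scale is k = sec φ = 1/cos φ.
1/cos φ = 4.27  ⇒  cos φ = 0.2342  ⇒  φ = arccos(0.2342) ≈ 76.5°.

76.5°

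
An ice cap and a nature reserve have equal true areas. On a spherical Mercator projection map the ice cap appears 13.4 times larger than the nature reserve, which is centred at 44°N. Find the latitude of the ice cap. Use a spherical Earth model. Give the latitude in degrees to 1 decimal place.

For equal true areas on Mercator, apparent areas scale as sec²φ, so the ratio is cos²φ₂ / cos²φ₁.
cos²φ₂ / cos²φ₁ = 13.4  ⇒  cos φ₁ = cos 44° / √13.4 = 0.7193/3.661 = 0.1965.
φ₁ = arccos(0.1965) ≈ 78.7°.

78.7°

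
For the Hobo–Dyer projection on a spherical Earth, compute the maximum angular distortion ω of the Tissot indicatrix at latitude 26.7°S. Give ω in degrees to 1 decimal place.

Hobo–Dyer is a cylindrical equal-area projection with standard parallels at ±37.5°. A cylindrical equal-area projection with standard parallel φ₀ has meridian scale h = cos φ / cos φ₀ and parallel scale k = cos φ₀ / cos φ (so areas are preserved, h·k = 1).
At 26.7°: h = 1.126, k = 0.8880; principal scales a = 1.126, b = 0.8880.
sin(ω/2) = (a − b)/(a + b) = 0.2380/2.014 = 0.1182, so ω = 2 arcsin(0.1182) ≈ 13.6°.

13.6°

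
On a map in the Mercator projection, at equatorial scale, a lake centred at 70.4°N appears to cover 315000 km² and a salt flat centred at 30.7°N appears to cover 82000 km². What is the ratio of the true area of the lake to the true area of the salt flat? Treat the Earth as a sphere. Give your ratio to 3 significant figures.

Since Mercator area scale is 1/cos²φ, the true area equals the apparent area multiplied by cos²φ.
True area of lake: 315000 × cos²(70.4°) = 315000 × 0.1125 = 35450 km².
True area of salt flat: 82000 × cos²(30.7°) = 82000 × 0.7393 = 60630 km².
Ratio = 35450 / 60630 ≈ 0.585.

0.585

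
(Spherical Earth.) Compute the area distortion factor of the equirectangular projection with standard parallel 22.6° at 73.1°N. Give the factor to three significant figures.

3.18

With standard parallel φ₀ = 22.6°, the equirectangular projection gives x = Rλ cos φ₀, y = Rφ, so h = 1 and k = cos 22.6° / cos φ.
Areal scale = h·k = 1 × cos φ₀ / cos φ; at 73.1°, h = 1.000, k = 3.176, so h·k = 3.176.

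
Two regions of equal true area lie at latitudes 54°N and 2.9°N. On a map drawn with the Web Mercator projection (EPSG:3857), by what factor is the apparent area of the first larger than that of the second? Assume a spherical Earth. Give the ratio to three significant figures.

2.89

On Mercator, area is exaggerated by sec²φ = 1/cos²φ.
At 54°: sec²(54°) = 1/0.5878² = 2.894.
At 2.9°: sec²(2.9°) = 1/0.9987² = 1.003.
Ratio = 2.894/1.003 = cos²(2.9°)/cos²(54°) ≈ 2.89.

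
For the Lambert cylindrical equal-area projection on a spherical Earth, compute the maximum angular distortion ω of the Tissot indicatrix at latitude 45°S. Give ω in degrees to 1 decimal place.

The Lambert cylindrical equal-area projection is the cylindrical equal-area projection with its standard parallel at the equator (φ₀ = 0). For cylindrical equal-area with standard parallel φ₀, h = cos φ / cos φ₀ and k = cos φ₀ / cos φ, so h·k = 1.
At 45°: h = 0.7071, k = 1.414; principal scales a = 1.414, b = 0.7071.
sin(ω/2) = (a − b)/(a + b) = 0.7071/2.121 = 0.3333, so ω = 2 arcsin(0.3333) ≈ 38.9°.

38.9°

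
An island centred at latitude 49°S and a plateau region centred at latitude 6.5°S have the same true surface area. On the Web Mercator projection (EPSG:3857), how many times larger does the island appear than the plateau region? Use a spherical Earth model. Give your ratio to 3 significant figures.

Mercator areal scale is sec²φ.
At 49°: sec²(49°) = 1/0.6561² = 2.323.
At 6.5°: sec²(6.5°) = 1/0.9936² = 1.013.
Ratio = 2.323/1.013 = cos²(6.5°)/cos²(49°) ≈ 2.29.

2.29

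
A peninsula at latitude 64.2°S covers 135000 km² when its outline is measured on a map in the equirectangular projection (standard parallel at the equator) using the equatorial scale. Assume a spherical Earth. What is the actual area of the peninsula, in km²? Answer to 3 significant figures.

For the equirectangular projection with φ₀ = 0 (plate carrée), h = 1 along meridians and k = sec φ along parallels.
Areal scale = h·k = 1 × sec φ; at 64.2°, h = 1.000, k = 2.298, so h·k = 2.298.
True area = apparent / (areal scale) = 135000 / 2.298 ≈ 58800 km².

58800 km²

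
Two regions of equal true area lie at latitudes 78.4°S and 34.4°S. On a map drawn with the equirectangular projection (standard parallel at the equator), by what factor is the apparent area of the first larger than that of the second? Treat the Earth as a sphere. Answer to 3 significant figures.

In the plate carrée (x = Rλ, y = Rφ), meridians are true-scale (h = 1) and parallels are stretched by k = sec φ.
Areal scale at 78.4°: h·k = 1.000 × 4.973 = 4.973.
Areal scale at 34.4°: h·k = 1.000 × 1.212 = 1.212.
Ratio = 4.973/1.212 ≈ 4.10.

4.10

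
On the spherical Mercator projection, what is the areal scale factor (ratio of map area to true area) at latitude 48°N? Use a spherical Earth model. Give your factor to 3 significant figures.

The Mercator projection is conformal; its linear scale factor is the same in every direction and equals sec φ = 1/cos φ.
Areal scale = k² = sec²φ = 1/cos²(48°) = 1/0.6691² = 2.233.

2.23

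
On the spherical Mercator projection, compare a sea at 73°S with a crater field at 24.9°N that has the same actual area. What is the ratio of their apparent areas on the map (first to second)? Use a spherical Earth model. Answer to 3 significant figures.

9.62

Mercator areal scale is sec²φ.
At 73°: sec²(73°) = 1/0.2924² = 11.70.
At 24.9°: sec²(24.9°) = 1/0.9070² = 1.215.
Ratio = 11.70/1.215 = cos²(24.9°)/cos²(73°) ≈ 9.62.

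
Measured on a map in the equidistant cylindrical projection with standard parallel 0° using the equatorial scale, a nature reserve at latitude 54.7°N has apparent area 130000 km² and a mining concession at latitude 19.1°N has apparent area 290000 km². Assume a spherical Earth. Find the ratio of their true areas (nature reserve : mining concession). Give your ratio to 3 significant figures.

0.274

On the plate carrée, areal scale = h·k = 1 × sec φ, so true area = apparent × cos φ.
True area of nature reserve: 130000 × cos(54.7°) = 130000 × 0.5779 = 75120 km².
True area of mining concession: 290000 × cos(19.1°) = 290000 × 0.9449 = 274000 km².
Ratio = 75120 / 274000 ≈ 0.274.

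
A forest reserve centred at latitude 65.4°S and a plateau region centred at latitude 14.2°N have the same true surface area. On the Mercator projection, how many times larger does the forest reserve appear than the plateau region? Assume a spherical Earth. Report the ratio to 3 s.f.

On Mercator, area is exaggerated by sec²φ = 1/cos²φ.
At 65.4°: sec²(65.4°) = 1/0.4163² = 5.771.
At 14.2°: sec²(14.2°) = 1/0.9694² = 1.064.
Ratio = 5.771/1.064 = cos²(14.2°)/cos²(65.4°) ≈ 5.42.

5.42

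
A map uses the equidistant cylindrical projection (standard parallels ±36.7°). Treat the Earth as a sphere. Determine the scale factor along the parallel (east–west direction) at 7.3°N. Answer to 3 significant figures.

In the equirectangular projection with standard parallel φ₀ = 36.7° (x = Rλ cos φ₀, y = Rφ), meridians are true-scale (h = 1) and the parallel scale is k = cos φ₀ / cos φ.
k = cos 36.7° / cos 7.3° = 0.8018/0.9919 = 0.8083.

0.808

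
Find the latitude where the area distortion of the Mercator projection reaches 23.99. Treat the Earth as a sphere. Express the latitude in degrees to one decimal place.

78.2°

Mercator areal scale is sec²φ.
sec²φ = 23.99  ⇒  cos²φ = 0.04168  ⇒  cos φ = 0.2042.
φ = arccos(0.2042) ≈ 78.2°.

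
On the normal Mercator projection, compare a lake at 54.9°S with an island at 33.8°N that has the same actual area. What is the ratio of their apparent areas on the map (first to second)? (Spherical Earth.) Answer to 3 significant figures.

2.09

On Mercator, area is exaggerated by sec²φ = 1/cos²φ.
At 54.9°: sec²(54.9°) = 1/0.5750² = 3.025.
At 33.8°: sec²(33.8°) = 1/0.8310² = 1.448.
Ratio = 3.025/1.448 = cos²(33.8°)/cos²(54.9°) ≈ 2.09.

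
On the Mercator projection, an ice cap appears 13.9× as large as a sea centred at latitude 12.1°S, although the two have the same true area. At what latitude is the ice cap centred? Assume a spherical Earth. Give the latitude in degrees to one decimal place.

For equal true areas on Mercator, apparent areas scale as sec²φ, so the ratio is cos²φ₂ / cos²φ₁.
cos²φ₂ / cos²φ₁ = 13.9  ⇒  cos φ₁ = cos 12.1° / √13.9 = 0.9778/3.728 = 0.2623.
φ₁ = arccos(0.2623) ≈ 74.8°.

74.8°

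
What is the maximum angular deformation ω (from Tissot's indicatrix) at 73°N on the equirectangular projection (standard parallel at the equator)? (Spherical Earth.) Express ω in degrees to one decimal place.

66.4°

In the plate carrée (x = Rλ, y = Rφ), meridians are true-scale (h = 1) and parallels are stretched by k = sec φ.
At 73°: h = 1.000, k = 3.420; principal scales a = 3.420, b = 1.000.
sin(ω/2) = (a − b)/(a + b) = 2.420/4.420 = 0.5475, so ω = 2 arcsin(0.5475) ≈ 66.4°.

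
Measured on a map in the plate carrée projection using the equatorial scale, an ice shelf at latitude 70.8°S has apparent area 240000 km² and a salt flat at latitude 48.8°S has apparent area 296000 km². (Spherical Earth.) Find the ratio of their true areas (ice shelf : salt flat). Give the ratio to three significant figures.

Plate carrée has h = 1 and k = sec φ, giving areal scale sec φ; true area = (apparent area) · cos φ.
True area of ice shelf: 240000 × cos(70.8°) = 240000 × 0.3289 = 78930 km².
True area of salt flat: 296000 × cos(48.8°) = 296000 × 0.6587 = 195000 km².
Ratio = 78930 / 195000 ≈ 0.405.

0.405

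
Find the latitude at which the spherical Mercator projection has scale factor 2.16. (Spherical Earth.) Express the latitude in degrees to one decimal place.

Mercator scale is k = sec φ = 1/cos φ.
1/cos φ = 2.16  ⇒  cos φ = 0.4630  ⇒  φ = arccos(0.4630) ≈ 62.4°.

62.4°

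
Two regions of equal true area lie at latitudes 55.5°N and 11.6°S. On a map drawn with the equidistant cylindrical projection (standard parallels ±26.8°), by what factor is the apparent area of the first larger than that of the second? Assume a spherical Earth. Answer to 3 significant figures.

In the equirectangular projection with standard parallel φ₀ = 26.8° (x = Rλ cos φ₀, y = Rφ), meridians are true-scale (h = 1) and the parallel scale is k = cos φ₀ / cos φ.
Areal scale at 55.5°: h·k = 1.000 × 1.576 = 1.576.
Areal scale at 11.6°: h·k = 1.000 × 0.9112 = 0.9112.
Ratio = 1.576/0.9112 ≈ 1.73.

1.73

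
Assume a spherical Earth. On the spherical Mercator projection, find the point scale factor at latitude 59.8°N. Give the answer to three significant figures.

1.99

Mercator is conformal, so the point scale is isotropic: h = k = sec φ = 1/cos φ.
k = 1/cos 59.8° = 1/0.5030 = 1.988.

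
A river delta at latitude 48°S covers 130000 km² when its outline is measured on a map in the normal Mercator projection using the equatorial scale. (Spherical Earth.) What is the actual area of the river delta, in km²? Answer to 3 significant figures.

Mercator is conformal, so the point scale is isotropic: h = k = sec φ = 1/cos φ.
Areal scale = k² = sec²φ = 1/cos²(48°) = 1/0.6691² = 2.233.
True area = apparent / (areal scale) = 130000 / 2.233 ≈ 58200 km².

58200 km²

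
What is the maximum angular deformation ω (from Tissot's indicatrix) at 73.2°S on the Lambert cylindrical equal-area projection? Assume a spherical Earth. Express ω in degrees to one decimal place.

The Lambert cylindrical equal-area projection is the cylindrical equal-area projection with its standard parallel at the equator (φ₀ = 0). Cylindrical equal-area (φ₀ = 0°): h = cos φ / cos 0° along meridians, k = cos 0° / cos φ along parallels; h·k = 1.
At 73.2°: h = 0.2890, k = 3.460; principal scales a = 3.460, b = 0.2890.
sin(ω/2) = (a − b)/(a + b) = 3.171/3.749 = 0.8458, so ω = 2 arcsin(0.8458) ≈ 115.5°.

115.5°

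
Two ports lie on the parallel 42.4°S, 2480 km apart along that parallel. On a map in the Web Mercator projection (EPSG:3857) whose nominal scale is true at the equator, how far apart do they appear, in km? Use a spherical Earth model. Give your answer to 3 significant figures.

Mercator is conformal, so the point scale is isotropic: h = k = sec φ = 1/cos φ.
Along the parallel, k = sec 42.4° = 1/0.7385 = 1.354.
Map distance = 2480 × 1.354 ≈ 3360 km.

3360 km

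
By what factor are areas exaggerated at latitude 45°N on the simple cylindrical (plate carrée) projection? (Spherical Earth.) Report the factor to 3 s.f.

1.41

In the plate carrée (x = Rλ, y = Rφ), meridians are true-scale (h = 1) and parallels are stretched by k = sec φ.
Areal scale = h·k = 1 × sec φ; at 45°, h = 1.000, k = 1.414, so h·k = 1.414.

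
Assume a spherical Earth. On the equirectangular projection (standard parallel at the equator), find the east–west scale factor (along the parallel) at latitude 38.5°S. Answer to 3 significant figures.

1.28

Plate carrée maps x = Rλ, y = Rφ. The meridian scale is h = 1 and the parallel scale is k = 1/cos φ = sec φ.
k = 1/cos 38.5° = 1/0.7826 = 1.278.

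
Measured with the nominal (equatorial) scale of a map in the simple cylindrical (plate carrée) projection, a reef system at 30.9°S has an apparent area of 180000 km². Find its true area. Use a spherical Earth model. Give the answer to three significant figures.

In the plate carrée (x = Rλ, y = Rφ), meridians are true-scale (h = 1) and parallels are stretched by k = sec φ.
Areal scale = h·k = 1 × sec φ; at 30.9°, h = 1.000, k = 1.165, so h·k = 1.165.
True area = apparent / (areal scale) = 180000 / 1.165 ≈ 154000 km².

154000 km²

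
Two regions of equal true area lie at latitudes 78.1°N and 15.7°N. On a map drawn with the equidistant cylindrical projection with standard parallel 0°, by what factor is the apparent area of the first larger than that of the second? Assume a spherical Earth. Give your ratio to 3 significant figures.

4.67

In the plate carrée (x = Rλ, y = Rφ), meridians are true-scale (h = 1) and parallels are stretched by k = sec φ.
Areal scale at 78.1°: h·k = 1.000 × 4.850 = 4.850.
Areal scale at 15.7°: h·k = 1.000 × 1.039 = 1.039.
Ratio = 4.850/1.039 ≈ 4.67.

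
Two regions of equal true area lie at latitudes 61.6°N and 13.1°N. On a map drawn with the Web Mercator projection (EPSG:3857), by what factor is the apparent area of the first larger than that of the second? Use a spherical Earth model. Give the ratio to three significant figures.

4.19

Mercator is conformal with k = sec φ, so areal scale = k² = sec²φ.
At 61.6°: sec²(61.6°) = 1/0.4756² = 4.421.
At 13.1°: sec²(13.1°) = 1/0.9740² = 1.054.
Ratio = 4.421/1.054 = cos²(13.1°)/cos²(61.6°) ≈ 4.19.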